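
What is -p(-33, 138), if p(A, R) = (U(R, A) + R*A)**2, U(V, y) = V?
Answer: -19501056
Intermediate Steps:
p(A, R) = (R + A*R)**2 (p(A, R) = (R + R*A)**2 = (R + A*R)**2)
-p(-33, 138) = -138**2*(1 - 33)**2 = -19044*(-32)**2 = -19044*1024 = -1*19501056 = -19501056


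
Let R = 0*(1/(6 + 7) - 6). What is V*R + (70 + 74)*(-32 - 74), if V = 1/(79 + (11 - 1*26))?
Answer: -15264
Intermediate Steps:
V = 1/64 (V = 1/(79 + (11 - 26)) = 1/(79 - 15) = 1/64 ≈ 0.015625)
R = 0 (R = 0*(1/13 - 6) = 0*(-77/13) = 0)
V*R + (70 + 74)*(-32 - 74) = (1/64)*0 + (70 + 74)*(-32 - 74) = 0 + 144*(-106) = 0 - 15264 = -15264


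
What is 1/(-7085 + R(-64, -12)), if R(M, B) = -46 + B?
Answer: -1/7143 ≈ -0.00014000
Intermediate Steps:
1/(-7085 + R(-64, -12)) = 1/(-7085 + (-46 - 12)) = 1/(-7085 - 58) = 1/(-7143) = -1/7143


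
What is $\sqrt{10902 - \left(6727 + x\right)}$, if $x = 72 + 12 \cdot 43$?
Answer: $\sqrt{3587} \approx 59.892$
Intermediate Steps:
$x = 588$ ($x = 72 + 516 = 588$)
$\sqrt{10902 - \left(6727 + x\right)} = \sqrt{10902 - 7315} = \sqrt{3587}$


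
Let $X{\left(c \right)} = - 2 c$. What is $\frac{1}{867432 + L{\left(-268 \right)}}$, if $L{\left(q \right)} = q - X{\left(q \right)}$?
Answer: $\frac{1}{866628} \approx 1.1539 \cdot 10^{-6}$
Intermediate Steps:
$L{\left(q \right)} = 3 q$ ($L{\left(q \right)} = q - - 2 q = q + 2 q = 3 q$)
$\frac{1}{867432 + L{\left(-268 \right)}} = \frac{1}{867432 + 3 \left(-268\right)} = \frac{1}{867432 - 804} = \frac{1}{866628}$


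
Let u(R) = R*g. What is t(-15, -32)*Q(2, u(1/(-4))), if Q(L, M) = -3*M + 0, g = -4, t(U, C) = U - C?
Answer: -51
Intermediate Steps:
u(R) = -4*R (u(R) = R*(-4) = -4*R)
Q(L, M) = -3*M
t(-15, -32)*Q(2, u(1/(-4))) = (-15 - 1*(-32))*(-(-12)/(-4)) = (-15 + 32)*(-(-12)*(-1)/4) = 17*(-3*1) = 17*(-3) = -51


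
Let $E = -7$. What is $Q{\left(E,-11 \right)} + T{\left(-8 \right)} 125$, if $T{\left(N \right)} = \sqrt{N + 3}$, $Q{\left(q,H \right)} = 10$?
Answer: $10 + 125 i \sqrt{5} \approx 10.0 + 279.51 i$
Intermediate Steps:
$T{\left(N \right)} = \sqrt{3 + N}$
$Q{\left(E,-11 \right)} + T{\left(-8 \right)} 125 = 10 + \sqrt{3 - 8} \cdot 125 = 10 + \sqrt{-5} \cdot 125 = 10 + i \sqrt{5} \cdot 125 = 10 + 125 i \sqrt{5}$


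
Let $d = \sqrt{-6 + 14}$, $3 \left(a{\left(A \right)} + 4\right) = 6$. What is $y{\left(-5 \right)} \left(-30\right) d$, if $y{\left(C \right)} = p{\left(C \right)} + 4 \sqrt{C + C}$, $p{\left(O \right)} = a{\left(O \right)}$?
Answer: $120 \sqrt{2} - 480 i \sqrt{5} \approx 169.71 - 1073.3 i$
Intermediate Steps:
$a{\left(A \right)} = -2$ ($a{\left(A \right)} = -4 + \frac{1}{3} \cdot 6 = -4 + 2 = -2$)
$p{\left(O \right)} = -2$
$d = 2 \sqrt{2}$ ($d = \sqrt{8} = 2 \sqrt{2} \approx 2.8284$)
$y{\left(C \right)} = -2 + 4 \sqrt{2} \sqrt{C}$ ($y{\left(C \right)} = -2 + 4 \sqrt{C + C} = -2 + 4 \sqrt{2 C} = -2 + 4 \sqrt{2} \sqrt{C}$)
$y{\left(-5 \right)} \left(-30\right) d = \left(-2 + 4 \sqrt{2} \sqrt{-5}\right) \left(-30\right) 2 \sqrt{2} = \left(-2 + 4 \sqrt{2} i \sqrt{5}\right) \left(-30\right) 2 \sqrt{2} = \left(-2 + 4 i \sqrt{10}\right) \left(-30\right) 2 \sqrt{2} = \left(60 - 120 i \sqrt{10}\right) 2 \sqrt{2} = 2 \sqrt{2} \left(60 - 120 i \sqrt{10}\right)$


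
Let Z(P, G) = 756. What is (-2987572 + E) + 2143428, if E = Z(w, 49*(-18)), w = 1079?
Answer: -843388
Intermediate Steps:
E = 756
(-2987572 + E) + 2143428 = (-2987572 + 756) + 2143428 = -2986816 + 2143428 = -843388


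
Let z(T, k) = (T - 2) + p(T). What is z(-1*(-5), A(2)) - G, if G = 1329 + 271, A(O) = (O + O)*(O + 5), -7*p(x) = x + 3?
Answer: -11187/7 ≈ -1598.1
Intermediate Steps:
p(x) = -3/7 - x/7 (p(x) = -(x + 3)/7 = -(3 + x)/7 = -3/7 - x/7)
A(O) = 2*O*(5 + O) (A(O) = (2*O)*(5 + O) = 2*O*(5 + O))
z(T, k) = -17/7 + 6*T/7 (z(T, k) = (T - 2) + (-3/7 - T/7) = (-2 + T) + (-3/7 - T/7) = -17/7 + 6*T/7)
G = 1600
z(-1*(-5), A(2)) - G = (-17/7 + 6*(-1*(-5))/7) - 1*1600 = (-17/7 + (6/7)*5) - 1600 = (-17/7 + 30/7) - 1600 = 13/7 - 1600 = -11187/7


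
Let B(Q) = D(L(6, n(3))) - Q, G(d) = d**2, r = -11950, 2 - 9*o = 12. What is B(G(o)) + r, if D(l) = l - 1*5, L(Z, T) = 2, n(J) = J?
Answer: -968293/81 ≈ -11954.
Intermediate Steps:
o = -10/9 (o = 2/9 - 1/9*12 = 2/9 - 4/3 = -10/9 ≈ -1.1111)
D(l) = -5 + l (D(l) = l - 5 = -5 + l)
B(Q) = -3 - Q (B(Q) = (-5 + 2) - Q = -3 - Q)
B(G(o)) + r = (-3 - (-10/9)**2) - 11950 = (-3 - 1*100/81) - 11950 = (-3 - 100/81) - 11950 = -343/81 - 11950 = -968293/81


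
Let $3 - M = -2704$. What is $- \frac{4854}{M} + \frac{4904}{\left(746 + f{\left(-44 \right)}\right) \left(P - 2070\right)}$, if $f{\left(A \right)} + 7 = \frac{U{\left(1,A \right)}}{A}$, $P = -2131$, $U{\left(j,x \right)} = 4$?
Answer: $- \frac{20736173765}{11554060712} \approx -1.7947$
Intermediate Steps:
$M = 2707$ ($M = 3 - -2704 = 3 + 2704 = 2707$)
$f{\left(A \right)} = -7 + \frac{4}{A}$
$- \frac{4854}{M} + \frac{4904}{\left(746 + f{\left(-44 \right)}\right) \left(P - 2070\right)} = - \frac{4854}{2707} + \frac{4904}{\left(746 - \left(7 - \frac{4}{-44}\right)\right) \left(-2131 - 2070\right)} = \left(-4854\right) \frac{1}{2707} + \frac{4904}{\left(746 + \left(-7 + 4 \left(- \frac{1}{44}\right)\right)\right) \left(-4201\right)} = - \frac{4854}{2707} + \frac{4904}{\left(746 - \frac{78}{11}\right) \left(-4201\right)} = - \frac{4854}{2707} + \frac{4904}{\frac{8128}{11} \left(-4201\right)} = - \frac{4854}{2707} + \frac{4904}{- \frac{34145728}{11}} = - \frac{4854}{2707} + 4904 \left(- \frac{11}{34145728}\right) = - \frac{4854}{2707} - \frac{6743}{4268216} = - \frac{20736173765}{11554060712}$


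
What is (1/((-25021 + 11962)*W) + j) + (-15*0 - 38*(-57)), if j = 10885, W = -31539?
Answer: 5375286670852/411867801 ≈ 13051.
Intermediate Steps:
(1/((-25021 + 11962)*W) + j) + (-15*0 - 38*(-57)) = (1/((-25021 + 11962)*(-31539)) + 10885) + (-15*0 - 38*(-57)) = (-1/31539/(-13059) + 10885) + (0 + 2166) = (-1/13059*(-1/31539) + 10885) + 2166 = (1/411867801 + 10885) + 2166 = 4483181013886/411867801 + 2166 = 5375286670852/411867801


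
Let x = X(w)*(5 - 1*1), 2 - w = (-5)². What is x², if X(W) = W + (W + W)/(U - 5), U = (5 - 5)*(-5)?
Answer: 76176/25 ≈ 3047.0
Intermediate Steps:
U = 0 (U = 0*(-5) = 0)
w = -23 (w = 2 - 1*(-5)² = 2 - 1*25 = 2 - 25 = -23)
X(W) = 3*W/5 (X(W) = W + (W + W)/(0 - 5) = W + (2*W)/(-5) = W + (2*W)*(-⅕) = W - 2*W/5 = 3*W/5)
x = -276/5 (x = ((⅗)*(-23))*(5 - 1*1) = -69*(5 - 1)/5 = -69/5*4 = -276/5 ≈ -55.200)
x² = (-276/5)² = 76176/25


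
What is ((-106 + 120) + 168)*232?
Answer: 42224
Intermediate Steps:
((-106 + 120) + 168)*232 = (14 + 168)*232 = 182*232 = 42224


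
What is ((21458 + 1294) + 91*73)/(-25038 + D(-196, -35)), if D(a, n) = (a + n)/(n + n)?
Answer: -293950/250347 ≈ -1.1742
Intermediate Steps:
D(a, n) = (a + n)/(2*n) (D(a, n) = (a + n)/((2*n)) = (a + n)*(1/(2*n)) = (a + n)/(2*n))
((21458 + 1294) + 91*73)/(-25038 + D(-196, -35)) = ((21458 + 1294) + 91*73)/(-25038 + (½)*(-196 - 35)/(-35)) = (22752 + 6643)/(-25038 + (½)*(-1/35)*(-231)) = 29395/(-25038 + 33/10) = 29395/(-250347/10) = 29395*(-10/250347) = -293950/250347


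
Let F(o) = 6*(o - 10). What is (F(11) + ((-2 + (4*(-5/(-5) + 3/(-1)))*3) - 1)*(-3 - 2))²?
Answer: 19881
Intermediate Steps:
F(o) = -60 + 6*o (F(o) = 6*(-10 + o) = -60 + 6*o)
(F(11) + ((-2 + (4*(-5/(-5) + 3/(-1)))*3) - 1)*(-3 - 2))² = ((-60 + 6*11) + ((-2 + (4*(-5/(-5) + 3/(-1)))*3) - 1)*(-3 - 2))² = ((-60 + 66) + ((-2 + (4*(-5*(-⅕) + 3*(-1)))*3) - 1)*(-5))² = (6 + ((-2 + (4*(1 - 3))*3) - 1)*(-5))² = (6 + ((-2 + (4*(-2))*3) - 1)*(-5))² = (6 + ((-2 - 8*3) - 1)*(-5))² = (6 + ((-2 - 24) - 1)*(-5))² = (6 + (-26 - 1)*(-5))² = (6 - 27*(-5))² = (6 + 135)² = 141² = 19881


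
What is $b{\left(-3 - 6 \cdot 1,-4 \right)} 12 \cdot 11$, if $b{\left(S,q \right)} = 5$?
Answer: $660$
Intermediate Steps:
$b{\left(-3 - 6 \cdot 1,-4 \right)} 12 \cdot 11 = 5 \cdot 12 \cdot 11 = 60 \cdot 11 = 660$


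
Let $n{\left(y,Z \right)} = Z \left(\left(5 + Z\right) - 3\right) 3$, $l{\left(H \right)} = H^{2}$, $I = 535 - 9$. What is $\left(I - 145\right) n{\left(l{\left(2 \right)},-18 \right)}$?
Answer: $329184$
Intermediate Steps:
$I = 526$
$n{\left(y,Z \right)} = 3 Z \left(2 + Z\right)$ ($n{\left(y,Z \right)} = Z \left(2 + Z\right) 3 = 3 Z \left(2 + Z\right)$)
$\left(I - 145\right) n{\left(l{\left(2 \right)},-18 \right)} = \left(526 - 145\right) 3 \left(-18\right) \left(2 - 18\right) = 381 \cdot 3 \left(-18\right) \left(-16\right) = 381 \cdot 864 = 329184$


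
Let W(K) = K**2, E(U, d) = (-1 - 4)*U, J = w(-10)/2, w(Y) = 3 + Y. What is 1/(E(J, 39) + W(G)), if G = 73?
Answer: 2/10693 ≈ 0.00018704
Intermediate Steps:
J = -7/2 (J = (3 - 10)/2 = -7*1/2 = -7/2 ≈ -3.5000)
E(U, d) = -5*U
1/(E(J, 39) + W(G)) = 1/(-5*(-7/2) + 73**2) = 1/(35/2 + 5329) = 1/(10693/2) = 2/10693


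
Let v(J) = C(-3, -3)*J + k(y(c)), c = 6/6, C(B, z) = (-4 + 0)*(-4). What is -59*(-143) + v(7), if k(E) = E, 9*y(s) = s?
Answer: 76942/9 ≈ 8549.1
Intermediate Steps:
C(B, z) = 16 (C(B, z) = -4*(-4) = 16)
c = 1 (c = 6*(⅙) = 1)
y(s) = s/9
v(J) = ⅑ + 16*J (v(J) = 16*J + (⅑)*1 = 16*J + ⅑ = ⅑ + 16*J)
-59*(-143) + v(7) = -59*(-143) + (⅑ + 16*7) = 8437 + (⅑ + 112) = 8437 + 1009/9 = 76942/9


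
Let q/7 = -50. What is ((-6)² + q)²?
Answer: 98596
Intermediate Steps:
q = -350 (q = 7*(-50) = -350)
((-6)² + q)² = ((-6)² - 350)² = (36 - 350)² = (-314)² = 98596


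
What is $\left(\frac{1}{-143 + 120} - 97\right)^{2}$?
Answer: $\frac{4981824}{529} \approx 9417.4$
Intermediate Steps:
$\left(\frac{1}{-143 + 120} - 97\right)^{2} = \left(\frac{1}{-23} - 97\right)^{2} = \left(- \frac{1}{23} - 97\right)^{2} = \left(- \frac{2232}{23}\right)^{2} = \frac{4981824}{529}$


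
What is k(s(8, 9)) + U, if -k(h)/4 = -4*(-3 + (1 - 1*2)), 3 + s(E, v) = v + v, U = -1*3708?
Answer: -3772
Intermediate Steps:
U = -3708
s(E, v) = -3 + 2*v (s(E, v) = -3 + (v + v) = -3 + 2*v)
k(h) = -64 (k(h) = -(-16)*(-3 + (1 - 1*2)) = -(-16)*(-3 + (1 - 2)) = -(-16)*(-3 - 1) = -(-16)*(-4) = -4*16 = -64)
k(s(8, 9)) + U = -64 - 3708 = -3772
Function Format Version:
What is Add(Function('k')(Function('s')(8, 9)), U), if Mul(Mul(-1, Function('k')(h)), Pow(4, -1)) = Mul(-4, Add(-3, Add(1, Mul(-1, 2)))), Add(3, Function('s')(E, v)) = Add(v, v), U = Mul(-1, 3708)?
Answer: -3772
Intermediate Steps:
U = -3708
Function('s')(E, v) = Add(-3, Mul(2, v)) (Function('s')(E, v) = Add(-3, Add(v, v)) = Add(-3, Mul(2, v)))
Function('k')(h) = -64 (Function('k')(h) = Mul(-4, Mul(-4, Add(-3, Add(1, Mul(-1, 2))))) = Mul(-4, Mul(-4, Add(-3, Add(1, -2)))) = Mul(-4, Mul(-4, Add(-3, -1))) = Mul(-4, Mul(-4, -4)) = Mul(-4, 16) = -64)
Add(Function('k')(Function('s')(8, 9)), U) = Add(-64, -3708) = -3772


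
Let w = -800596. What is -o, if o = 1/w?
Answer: 1/800596 ≈ 1.2491e-6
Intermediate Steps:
o = -1/800596 (o = 1/(-800596) = -1/800596 ≈ -1.2491e-6)
-o = -1*(-1/800596) = 1/800596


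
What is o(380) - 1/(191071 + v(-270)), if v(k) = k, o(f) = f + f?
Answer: 145008759/190801 ≈ 760.00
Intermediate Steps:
o(f) = 2*f
o(380) - 1/(191071 + v(-270)) = 2*380 - 1/(191071 - 270) = 760 - 1/190801 = 145008759/190801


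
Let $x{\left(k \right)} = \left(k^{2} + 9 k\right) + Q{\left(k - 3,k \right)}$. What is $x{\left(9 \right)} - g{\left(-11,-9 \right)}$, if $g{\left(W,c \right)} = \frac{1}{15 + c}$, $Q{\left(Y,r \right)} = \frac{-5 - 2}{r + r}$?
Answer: $\frac{1453}{9} \approx 161.44$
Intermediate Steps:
$Q{\left(Y,r \right)} = - \frac{7}{2 r}$
$x{\left(k \right)} = k^{2} + 9 k - \frac{7}{2 k}$ ($x{\left(k \right)} = \left(k^{2} + 9 k\right) - \frac{7}{2 k} = k^{2} + 9 k - \frac{7}{2 k}$)
$x{\left(9 \right)} - g{\left(-11,-9 \right)} = \left(9^{2} + 9 \cdot 9 - \frac{7}{2 \cdot 9}\right) - \frac{1}{15 - 9} = \left(81 + 81 - \frac{7}{18}\right) - \frac{1}{6} = \frac{2909}{18} - \frac{1}{6} = \frac{1453}{9}$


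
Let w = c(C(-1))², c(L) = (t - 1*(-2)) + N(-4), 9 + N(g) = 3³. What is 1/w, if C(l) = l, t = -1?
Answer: 1/361 ≈ 0.0027701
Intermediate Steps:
N(g) = 18 (N(g) = -9 + 3³ = -9 + 27 = 18)
c(L) = 19 (c(L) = (-1 - 1*(-2)) + 18 = (-1 + 2) + 18 = 1 + 18 = 19)
w = 361 (w = 19² = 361)
1/w = 1/361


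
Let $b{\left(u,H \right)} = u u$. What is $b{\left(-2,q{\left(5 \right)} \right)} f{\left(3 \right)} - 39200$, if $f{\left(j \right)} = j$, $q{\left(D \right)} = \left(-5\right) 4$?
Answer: $-39188$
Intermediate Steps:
$q{\left(D \right)} = -20$
$b{\left(u,H \right)} = u^{2}$
$b{\left(-2,q{\left(5 \right)} \right)} f{\left(3 \right)} - 39200 = \left(-2\right)^{2} \cdot 3 - 39200 = 4 \cdot 3 - 39200 = 12 - 39200 = -39188$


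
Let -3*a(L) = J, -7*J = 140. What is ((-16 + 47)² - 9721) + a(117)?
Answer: -26260/3 ≈ -8753.3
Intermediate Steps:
J = -20 (J = -⅐*140 = -20)
a(L) = 20/3 (a(L) = -⅓*(-20) = 20/3)
((-16 + 47)² - 9721) + a(117) = ((-16 + 47)² - 9721) + 20/3 = (31² - 9721) + 20/3 = (961 - 9721) + 20/3 = -8760 + 20/3 = -26260/3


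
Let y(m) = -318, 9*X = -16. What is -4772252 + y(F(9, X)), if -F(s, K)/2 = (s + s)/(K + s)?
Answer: -4772570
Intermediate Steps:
X = -16/9 (X = (1/9)*(-16) = -16/9 ≈ -1.7778)
F(s, K) = -4*s/(K + s) (F(s, K) = -2*(s + s)/(K + s) = -2*2*s/(K + s) = -4*s/(K + s))
-4772252 + y(F(9, X)) = -4772252 - 318 = -4772570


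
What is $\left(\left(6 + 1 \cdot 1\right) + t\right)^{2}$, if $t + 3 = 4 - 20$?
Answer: $144$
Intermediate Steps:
$t = -19$ ($t = -3 + \left(4 - 20\right) = -3 - 16 = -19$)
$\left(\left(6 + 1 \cdot 1\right) + t\right)^{2} = \left(\left(6 + 1 \cdot 1\right) - 19\right)^{2} = \left(\left(6 + 1\right) - 19\right)^{2} = \left(7 - 19\right)^{2} = \left(-12\right)^{2} = 144$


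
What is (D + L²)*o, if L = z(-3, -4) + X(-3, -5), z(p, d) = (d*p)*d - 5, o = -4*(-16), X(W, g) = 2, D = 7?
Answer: 166912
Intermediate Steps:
o = 64
z(p, d) = -5 + p*d² (z(p, d) = p*d² - 5 = -5 + p*d²)
L = -51 (L = (-5 - 3*(-4)²) + 2 = (-5 - 3*16) + 2 = (-5 - 48) + 2 = -53 + 2 = -51)
(D + L²)*o = (7 + (-51)²)*64 = (7 + 2601)*64 = 2608*64 = 166912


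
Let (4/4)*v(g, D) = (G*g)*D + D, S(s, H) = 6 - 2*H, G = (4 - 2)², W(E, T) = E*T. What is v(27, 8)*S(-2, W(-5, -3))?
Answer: -20928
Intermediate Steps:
G = 4 (G = 2² = 4)
v(g, D) = D + 4*D*g (v(g, D) = (4*g)*D + D = 4*D*g + D = D + 4*D*g)
v(27, 8)*S(-2, W(-5, -3)) = (8*(1 + 4*27))*(6 - (-10)*(-3)) = (8*(1 + 108))*(6 - 2*15) = (8*109)*(6 - 30) = 872*(-24) = -20928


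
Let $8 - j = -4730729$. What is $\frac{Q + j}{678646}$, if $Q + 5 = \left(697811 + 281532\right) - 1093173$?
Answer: $\frac{2308451}{339323} \approx 6.8031$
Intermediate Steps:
$j = 4730737$ ($j = 8 - -4730729 = 8 + 4730729 = 4730737$)
$Q = -113835$ ($Q = -5 + \left(\left(697811 + 281532\right) - 1093173\right) = -5 + \left(979343 - 1093173\right) = -5 - 113830 = -113835$)
$\frac{Q + j}{678646} = \frac{-113835 + 4730737}{678646} = 4616902 \cdot \frac{1}{678646} = \frac{2308451}{339323}$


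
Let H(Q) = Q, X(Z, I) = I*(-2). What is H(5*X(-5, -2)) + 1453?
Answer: 1473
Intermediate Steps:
X(Z, I) = -2*I
H(5*X(-5, -2)) + 1453 = 5*(-2*(-2)) + 1453 = 5*4 + 1453 = 20 + 1453 = 1473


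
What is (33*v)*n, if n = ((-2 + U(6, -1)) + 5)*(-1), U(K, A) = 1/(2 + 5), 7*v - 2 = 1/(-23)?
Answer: -32670/1127 ≈ -28.988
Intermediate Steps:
v = 45/161 (v = 2/7 + (⅐)/(-23) = 2/7 + (⅐)*(-1/23) = 2/7 - 1/161 = 45/161 ≈ 0.27950)
U(K, A) = ⅐ (U(K, A) = 1/7 = ⅐)
n = -22/7 (n = ((-2 + ⅐) + 5)*(-1) = (-13/7 + 5)*(-1) = (22/7)*(-1) = -22/7 ≈ -3.1429)
(33*v)*n = (33*(45/161))*(-22/7) = (1485/161)*(-22/7) = -32670/1127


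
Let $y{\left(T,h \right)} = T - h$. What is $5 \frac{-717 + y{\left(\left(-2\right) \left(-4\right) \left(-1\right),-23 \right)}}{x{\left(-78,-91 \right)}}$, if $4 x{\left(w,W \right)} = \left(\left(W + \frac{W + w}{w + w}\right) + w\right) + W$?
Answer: $\frac{12960}{239} \approx 54.226$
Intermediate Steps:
$x{\left(w,W \right)} = \frac{W}{2} + \frac{w}{4} + \frac{W + w}{8 w}$ ($x{\left(w,W \right)} = \frac{\left(\left(W + \frac{W + w}{w + w}\right) + w\right) + W}{4} = \frac{\left(\left(W + \frac{W + w}{2 w}\right) + w\right) + W}{4} = \frac{\left(W + w + \frac{W + w}{2 w}\right) + W}{4} = \frac{w + 2 W + \frac{W + w}{2 w}}{4} = \frac{W}{2} + \frac{w}{4} + \frac{W + w}{8 w}$)
$5 \frac{-717 + y{\left(\left(-2\right) \left(-4\right) \left(-1\right),-23 \right)}}{x{\left(-78,-91 \right)}} = 5 \frac{-717 + \left(\left(-2\right) \left(-4\right) \left(-1\right) - -23\right)}{\frac{1}{8} \frac{1}{-78} \left(-91 - 78 \left(1 + 2 \left(-78\right) + 4 \left(-91\right)\right)\right)} = 5 \frac{-717 + \left(8 \left(-1\right) + 23\right)}{\frac{1}{8} \left(- \frac{1}{78}\right) \left(-91 - 78 \left(1 - 156 - 364\right)\right)} = 5 \frac{-717 + \left(-8 + 23\right)}{\frac{1}{8} \left(- \frac{1}{78}\right) \left(-91 - -40482\right)} = 5 \frac{-717 + 15}{\frac{1}{8} \left(- \frac{1}{78}\right) \left(-91 + 40482\right)} = 5 \left(- \frac{702}{\frac{1}{8} \left(- \frac{1}{78}\right) 40391}\right) = 5 \left(- \frac{702}{- \frac{3107}{48}}\right) = 5 \left(\left(-702\right) \left(- \frac{48}{3107}\right)\right) = 5 \cdot \frac{2592}{239} = \frac{12960}{239}$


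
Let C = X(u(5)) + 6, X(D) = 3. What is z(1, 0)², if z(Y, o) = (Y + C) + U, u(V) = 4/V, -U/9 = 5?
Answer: 1225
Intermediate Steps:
U = -45 (U = -9*5 = -45)
C = 9 (C = 3 + 6 = 9)
z(Y, o) = -36 + Y (z(Y, o) = (Y + 9) - 45 = (9 + Y) - 45 = -36 + Y)
z(1, 0)² = (-36 + 1)² = (-35)² = 1225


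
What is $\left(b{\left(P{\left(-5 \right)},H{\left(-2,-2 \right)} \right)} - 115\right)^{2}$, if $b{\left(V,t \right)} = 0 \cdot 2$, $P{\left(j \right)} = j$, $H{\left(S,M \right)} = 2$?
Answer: $13225$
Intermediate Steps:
$b{\left(V,t \right)} = 0$
$\left(b{\left(P{\left(-5 \right)},H{\left(-2,-2 \right)} \right)} - 115\right)^{2} = \left(0 - 115\right)^{2} = \left(-115\right)^{2} = 13225$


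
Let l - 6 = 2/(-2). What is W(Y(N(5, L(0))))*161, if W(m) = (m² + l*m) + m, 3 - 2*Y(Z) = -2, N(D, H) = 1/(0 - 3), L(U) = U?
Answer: 13685/4 ≈ 3421.3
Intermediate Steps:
l = 5 (l = 6 + 2/(-2) = 6 + 2*(-½) = 6 - 1 = 5)
N(D, H) = -⅓ (N(D, H) = 1/(-3) = -⅓)
Y(Z) = 5/2 (Y(Z) = 3/2 - ½*(-2) = 3/2 + 1 = 5/2)
W(m) = m² + 6*m (W(m) = (m² + 5*m) + m = m² + 6*m)
W(Y(N(5, L(0))))*161 = (5*(6 + 5/2)/2)*161 = ((5/2)*(17/2))*161 = (85/4)*161 = 13685/4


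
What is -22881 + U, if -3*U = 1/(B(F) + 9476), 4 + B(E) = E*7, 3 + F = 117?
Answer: -704963611/30810 ≈ -22881.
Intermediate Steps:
F = 114 (F = -3 + 117 = 114)
B(E) = -4 + 7*E (B(E) = -4 + E*7 = -4 + 7*E)
U = -1/30810 (U = -1/(3*((-4 + 7*114) + 9476)) = -1/(3*((-4 + 798) + 9476)) = -1/(3*(794 + 9476)) = -⅓/10270 = -⅓*1/10270 = -1/30810 ≈ -3.2457e-5)
-22881 + U = -22881 - 1/30810 = -704963611/30810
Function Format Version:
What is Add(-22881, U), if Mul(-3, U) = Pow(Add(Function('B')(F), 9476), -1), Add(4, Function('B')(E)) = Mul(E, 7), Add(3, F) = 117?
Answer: Rational(-704963611, 30810) ≈ -22881.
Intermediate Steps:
F = 114 (F = Add(-3, 117) = 114)
Function('B')(E) = Add(-4, Mul(7, E)) (Function('B')(E) = Add(-4, Mul(E, 7)) = Add(-4, Mul(7, E)))
U = Rational(-1, 30810) (U = Mul(Rational(-1, 3), Pow(Add(Add(-4, Mul(7, 114)), 9476), -1)) = Mul(Rational(-1, 3), Pow(Add(Add(-4, 798), 9476), -1)) = Mul(Rational(-1, 3), Pow(Add(794, 9476), -1)) = Mul(Rational(-1, 3), Pow(10270, -1)) = Mul(Rational(-1, 3), Rational(1, 10270)) = Rational(-1, 30810) ≈ -3.2457e-5)
Add(-22881, U) = Add(-22881, Rational(-1, 30810)) = Rational(-704963611, 30810)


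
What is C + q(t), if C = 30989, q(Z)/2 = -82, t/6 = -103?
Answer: 30825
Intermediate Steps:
t = -618 (t = 6*(-103) = -618)
q(Z) = -164 (q(Z) = 2*(-82) = -164)
C + q(t) = 30989 - 164 = 30825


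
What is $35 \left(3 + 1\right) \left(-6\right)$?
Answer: $-840$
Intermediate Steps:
$35 \left(3 + 1\right) \left(-6\right) = 35 \cdot 4 \left(-6\right) = 35 \left(-24\right) = -840$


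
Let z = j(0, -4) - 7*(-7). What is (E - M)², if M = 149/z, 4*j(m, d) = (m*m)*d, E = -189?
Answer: 88548100/2401 ≈ 36880.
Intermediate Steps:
j(m, d) = d*m²/4 (j(m, d) = ((m*m)*d)/4 = (m²*d)/4 = (d*m²)/4 = d*m²/4)
z = 49 (z = (¼)*(-4)*0² - 7*(-7) = (¼)*(-4)*0 + 49 = 0 + 49 = 49)
M = 149/49 ≈ 3.0408
(E - M)² = (-189 - 1*149/49)² = (-189 - 149/49)² = (-9410/49)² = 88548100/2401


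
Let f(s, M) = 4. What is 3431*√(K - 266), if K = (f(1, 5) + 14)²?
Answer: 3431*√58 ≈ 26130.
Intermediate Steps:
K = 324 (K = (4 + 14)² = 18² = 324)
3431*√(K - 266) = 3431*√(324 - 266) = 3431*√58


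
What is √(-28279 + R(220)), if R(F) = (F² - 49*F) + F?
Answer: √9561 ≈ 97.780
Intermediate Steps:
R(F) = F² - 48*F
√(-28279 + R(220)) = √(-28279 + 220*(-48 + 220)) = √(-28279 + 220*172) = √(-28279 + 37840) = √9561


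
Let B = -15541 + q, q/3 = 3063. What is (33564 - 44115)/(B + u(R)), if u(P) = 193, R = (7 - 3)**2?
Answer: 3517/2053 ≈ 1.7131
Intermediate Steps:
q = 9189 (q = 3*3063 = 9189)
R = 16 (R = 4**2 = 16)
B = -6352 (B = -15541 + 9189 = -6352)
(33564 - 44115)/(B + u(R)) = (33564 - 44115)/(-6352 + 193) = -10551/(-6159) = -10551*(-1/6159) = 3517/2053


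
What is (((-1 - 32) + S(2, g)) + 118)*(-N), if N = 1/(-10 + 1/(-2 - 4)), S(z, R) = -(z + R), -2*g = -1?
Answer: 495/61 ≈ 8.1147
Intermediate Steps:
g = ½ (g = -½*(-1) = ½ ≈ 0.50000)
S(z, R) = -R - z (S(z, R) = -(R + z) = -R - z)
N = -6/61 (N = 1/(-10 + 1/(-6)) = 1/(-10 - ⅙) = 1/(-61/6) = -6/61 ≈ -0.098361)
(((-1 - 32) + S(2, g)) + 118)*(-N) = (((-1 - 32) + (-1*½ - 1*2)) + 118)*(-1*(-6/61)) = ((-33 + (-½ - 2)) + 118)*(6/61) = ((-33 - 5/2) + 118)*(6/61) = (-71/2 + 118)*(6/61) = (165/2)*(6/61) = 495/61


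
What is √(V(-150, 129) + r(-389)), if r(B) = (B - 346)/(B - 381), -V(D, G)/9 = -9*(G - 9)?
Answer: √4704942/22 ≈ 98.595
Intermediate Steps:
V(D, G) = -729 + 81*G (V(D, G) = -(-81)*(G - 9) = -(-81)*(-9 + G) = -9*(81 - 9*G) = -729 + 81*G)
r(B) = (-346 + B)/(-381 + B)
√(V(-150, 129) + r(-389)) = √((-729 + 81*129) + (-346 - 389)/(-381 - 389)) = √((-729 + 10449) - 735/(-770)) = √(9720 - 1/770*(-735)) = √(9720 + 21/22) = √(213861/22) = √4704942/22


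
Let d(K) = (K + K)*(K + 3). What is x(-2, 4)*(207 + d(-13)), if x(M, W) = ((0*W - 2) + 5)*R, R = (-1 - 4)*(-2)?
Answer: 14010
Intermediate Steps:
d(K) = 2*K*(3 + K) (d(K) = (2*K)*(3 + K) = 2*K*(3 + K))
R = 10 (R = -5*(-2) = 10)
x(M, W) = 30 (x(M, W) = ((0*W - 2) + 5)*10 = ((0 - 2) + 5)*10 = (-2 + 5)*10 = 3*10 = 30)
x(-2, 4)*(207 + d(-13)) = 30*(207 + 2*(-13)*(3 - 13)) = 30*(207 + 2*(-13)*(-10)) = 30*(207 + 260) = 30*467 = 14010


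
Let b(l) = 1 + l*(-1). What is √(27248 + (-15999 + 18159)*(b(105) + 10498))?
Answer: 4*√1404893 ≈ 4741.1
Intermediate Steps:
b(l) = 1 - l
√(27248 + (-15999 + 18159)*(b(105) + 10498)) = √(27248 + (-15999 + 18159)*((1 - 1*105) + 10498)) = √(27248 + 2160*((1 - 105) + 10498)) = √(27248 + 2160*(-104 + 10498)) = √(27248 + 2160*10394) = √(27248 + 22451040) = √22478288 = 4*√1404893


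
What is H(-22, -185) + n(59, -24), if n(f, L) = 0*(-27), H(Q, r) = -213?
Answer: -213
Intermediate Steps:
n(f, L) = 0
H(-22, -185) + n(59, -24) = -213 + 0 = -213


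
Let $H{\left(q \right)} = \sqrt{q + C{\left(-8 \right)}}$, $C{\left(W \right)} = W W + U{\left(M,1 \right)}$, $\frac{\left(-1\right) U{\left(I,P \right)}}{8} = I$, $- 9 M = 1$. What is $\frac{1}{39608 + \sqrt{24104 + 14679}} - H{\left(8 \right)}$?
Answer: $\frac{39608}{1568754881} - \frac{4 \sqrt{41}}{3} - \frac{\sqrt{38783}}{1568754881} \approx -8.5375$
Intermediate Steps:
$M = - \frac{1}{9}$ ($M = \left(- \frac{1}{9}\right) 1 = - \frac{1}{9} \approx -0.11111$)
$U{\left(I,P \right)} = - 8 I$
$C{\left(W \right)} = \frac{8}{9} + W^{2}$ ($C{\left(W \right)} = W W - - \frac{8}{9} = W^{2} + \frac{8}{9} = \frac{8}{9} + W^{2}$)
$H{\left(q \right)} = \sqrt{\frac{584}{9} + q}$ ($H{\left(q \right)} = \sqrt{q + \left(\frac{8}{9} + \left(-8\right)^{2}\right)} = \sqrt{q + \left(\frac{8}{9} + 64\right)} = \sqrt{q + \frac{584}{9}} = \sqrt{\frac{584}{9} + q}$)
$\frac{1}{39608 + \sqrt{24104 + 14679}} - H{\left(8 \right)} = \frac{1}{39608 + \sqrt{24104 + 14679}} - \frac{\sqrt{584 + 9 \cdot 8}}{3} = \frac{1}{39608 + \sqrt{38783}} - \frac{\sqrt{584 + 72}}{3} = \frac{1}{39608 + \sqrt{38783}} - \frac{\sqrt{656}}{3} = \frac{1}{39608 + \sqrt{38783}} - \frac{4 \sqrt{41}}{3}$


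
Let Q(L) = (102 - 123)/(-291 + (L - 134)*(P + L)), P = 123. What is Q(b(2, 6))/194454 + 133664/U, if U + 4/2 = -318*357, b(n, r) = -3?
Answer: -18119323958927/15389713173978 ≈ -1.1774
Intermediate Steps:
U = -113528 (U = -2 - 318*357 = -2 - 113526 = -113528)
Q(L) = -21/(-291 + (-134 + L)*(123 + L)) (Q(L) = (102 - 123)/(-291 + (L - 134)*(123 + L)) = -21/(-291 + (-134 + L)*(123 + L)))
Q(b(2, 6))/194454 + 133664/U = (21/(16773 - 1*(-3)² + 11*(-3)))/194454 + 133664/(-113528) = (21/(16773 - 1*9 - 33))*(1/194454) + 133664*(-1/113528) = (21/(16773 - 9 - 33))*(1/194454) - 16708/14191 = (21/16731)*(1/194454) - 16708/14191 = (21*(1/16731))*(1/194454) - 16708/14191 = (7/5577)*(1/194454) - 16708/14191 = 7/1084469958 - 16708/14191 = -18119323958927/15389713173978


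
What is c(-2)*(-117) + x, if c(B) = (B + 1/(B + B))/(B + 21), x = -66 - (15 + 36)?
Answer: -7839/76 ≈ -103.14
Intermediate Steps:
x = -117 (x = -66 - 1*51 = -66 - 51 = -117)
c(B) = (B + 1/(2*B))/(21 + B)
c(-2)*(-117) + x = ((½ + (-2)²)/((-2)*(21 - 2)))*(-117) - 117 = -½*(½ + 4)/19*(-117) - 117 = -½*1/19*9/2*(-117) - 117 = -9/76*(-117) - 117 = 1053/76 - 117 = -7839/76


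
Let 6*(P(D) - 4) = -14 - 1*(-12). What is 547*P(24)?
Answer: 6017/3 ≈ 2005.7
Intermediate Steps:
P(D) = 11/3 (P(D) = 4 + (-14 - 1*(-12))/6 = 4 + (-14 + 12)/6 = 4 + (1/6)*(-2) = 4 - 1/3 = 11/3)
547*P(24) = 547*(11/3) = 6017/3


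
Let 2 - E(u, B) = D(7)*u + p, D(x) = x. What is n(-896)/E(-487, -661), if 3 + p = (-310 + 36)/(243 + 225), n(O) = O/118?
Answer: -104832/47141767 ≈ -0.0022238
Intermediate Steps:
n(O) = O/118 (n(O) = O*(1/118) = O/118)
p = -839/234 (p = -3 + (-310 + 36)/(243 + 225) = -3 - 274/468 = -3 - 274*1/468 = -3 - 137/234 = -839/234 ≈ -3.5855)
E(u, B) = 1307/234 - 7*u (E(u, B) = 2 - (7*u - 839/234) = 2 - (-839/234 + 7*u) = 2 + (839/234 - 7*u) = 1307/234 - 7*u)
n(-896)/E(-487, -661) = ((1/118)*(-896))/(1307/234 - 7*(-487)) = -448/(59*(1307/234 + 3409)) = -448/(59*799013/234) = -448/59*234/799013 = -104832/47141767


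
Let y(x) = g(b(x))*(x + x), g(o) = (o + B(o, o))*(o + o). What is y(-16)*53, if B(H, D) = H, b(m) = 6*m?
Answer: -62521344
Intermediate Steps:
g(o) = 4*o² (g(o) = (o + o)*(o + o) = (2*o)*(2*o) = 4*o²)
y(x) = 288*x³ (y(x) = (4*(6*x)²)*(x + x) = (4*(36*x²))*(2*x) = (144*x²)*(2*x) = 288*x³)
y(-16)*53 = (288*(-16)³)*53 = (288*(-4096))*53 = -1179648*53 = -62521344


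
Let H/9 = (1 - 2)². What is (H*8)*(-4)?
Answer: -288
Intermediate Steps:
H = 9 (H = 9*(1 - 2)² = 9*(-1)² = 9*1 = 9)
(H*8)*(-4) = (9*8)*(-4) = 72*(-4) = -288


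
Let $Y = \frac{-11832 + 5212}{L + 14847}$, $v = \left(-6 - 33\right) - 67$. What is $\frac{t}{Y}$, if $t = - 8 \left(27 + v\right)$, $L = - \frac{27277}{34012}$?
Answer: $- \frac{39890962073}{28144930} \approx -1417.3$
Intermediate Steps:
$L = - \frac{27277}{34012}$ ($L = \left(-27277\right) \frac{1}{34012} = - \frac{27277}{34012} \approx -0.80198$)
$v = -106$ ($v = -39 - 67 = -106$)
$t = 632$ ($t = - 8 \left(27 - 106\right) = \left(-8\right) \left(-79\right) = 632$)
$Y = - \frac{225159440}{504948887}$ ($Y = \frac{-11832 + 5212}{- \frac{27277}{34012} + 14847} = - \frac{6620}{\frac{504948887}{34012}} = \left(-6620\right) \frac{34012}{504948887} = - \frac{225159440}{504948887} \approx -0.44591$)
$\frac{t}{Y} = \frac{632}{- \frac{225159440}{504948887}} = 632 \left(- \frac{504948887}{225159440}\right) = - \frac{39890962073}{28144930}$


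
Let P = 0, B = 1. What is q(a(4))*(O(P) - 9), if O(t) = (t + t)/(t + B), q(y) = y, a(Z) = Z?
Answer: -36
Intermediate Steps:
O(t) = 2*t/(1 + t) (O(t) = (t + t)/(t + 1) = (2*t)/(1 + t) = 2*t/(1 + t))
q(a(4))*(O(P) - 9) = 4*(2*0/(1 + 0) - 9) = 4*(2*0/1 - 9) = 4*(2*0*1 - 9) = 4*(0 - 9) = 4*(-9) = -36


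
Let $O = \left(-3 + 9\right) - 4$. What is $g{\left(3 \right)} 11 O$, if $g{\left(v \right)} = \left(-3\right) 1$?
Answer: $-66$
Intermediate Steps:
$g{\left(v \right)} = -3$
$O = 2$ ($O = 6 - 4 = 2$)
$g{\left(3 \right)} 11 O = \left(-3\right) 11 \cdot 2 = \left(-33\right) 2 = -66$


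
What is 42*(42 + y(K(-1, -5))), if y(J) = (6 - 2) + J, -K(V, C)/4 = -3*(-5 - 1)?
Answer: -1092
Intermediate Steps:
K(V, C) = -72 (K(V, C) = -(-12)*(-5 - 1) = -(-12)*(-6) = -4*18 = -72)
y(J) = 4 + J
42*(42 + y(K(-1, -5))) = 42*(42 + (4 - 72)) = 42*(42 - 68) = 42*(-26) = -1092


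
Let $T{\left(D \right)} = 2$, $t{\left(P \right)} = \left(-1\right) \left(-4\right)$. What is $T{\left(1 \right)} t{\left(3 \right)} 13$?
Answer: $104$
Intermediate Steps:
$t{\left(P \right)} = 4$
$T{\left(1 \right)} t{\left(3 \right)} 13 = 2 \cdot 4 \cdot 13 = 8 \cdot 13 = 104$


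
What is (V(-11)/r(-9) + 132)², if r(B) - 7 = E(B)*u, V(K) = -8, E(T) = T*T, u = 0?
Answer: 839056/49 ≈ 17124.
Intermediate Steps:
E(T) = T²
r(B) = 7 (r(B) = 7 + B²*0 = 7 + 0 = 7)
(V(-11)/r(-9) + 132)² = (-8/7 + 132)² = (916/7)² = 839056/49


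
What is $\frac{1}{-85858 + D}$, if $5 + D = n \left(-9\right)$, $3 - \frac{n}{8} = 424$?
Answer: $- \frac{1}{55551} \approx -1.8001 \cdot 10^{-5}$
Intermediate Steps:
$n = -3368$ ($n = 24 - 3392 = -3368$)
$D = 30307$ ($D = -5 - -30312 = -5 + 30312 = 30307$)
$\frac{1}{-85858 + D} = \frac{1}{-85858 + 30307} = \frac{1}{-55551} = - \frac{1}{55551}$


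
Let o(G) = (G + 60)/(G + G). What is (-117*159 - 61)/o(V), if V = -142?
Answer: -2650288/41 ≈ -64641.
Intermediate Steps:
o(G) = (60 + G)/(2*G) (o(G) = (60 + G)/((2*G)) = (60 + G)*(1/(2*G)) = (60 + G)/(2*G))
(-117*159 - 61)/o(V) = (-117*159 - 61)/(((½)*(60 - 142)/(-142))) = (-18603 - 61)/(((½)*(-1/142)*(-82))) = -18664/41/142 = -18664*142/41 = -2650288/41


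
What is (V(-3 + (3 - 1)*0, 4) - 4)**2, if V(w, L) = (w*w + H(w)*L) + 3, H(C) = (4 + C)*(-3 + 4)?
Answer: 144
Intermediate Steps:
H(C) = 4 + C (H(C) = (4 + C)*1 = 4 + C)
V(w, L) = 3 + w**2 + L*(4 + w) (V(w, L) = (w*w + (4 + w)*L) + 3 = (w**2 + L*(4 + w)) + 3 = 3 + w**2 + L*(4 + w))
(V(-3 + (3 - 1)*0, 4) - 4)**2 = ((3 + (-3 + (3 - 1)*0)**2 + 4*(4 + (-3 + (3 - 1)*0))) - 4)**2 = ((3 + (-3 + 2*0)**2 + 4*(4 + (-3 + 2*0))) - 4)**2 = ((3 + (-3 + 0)**2 + 4*(4 + (-3 + 0))) - 4)**2 = ((3 + (-3)**2 + 4*(4 - 3)) - 4)**2 = ((3 + 9 + 4*1) - 4)**2 = ((3 + 9 + 4) - 4)**2 = (16 - 4)**2 = 12**2 = 144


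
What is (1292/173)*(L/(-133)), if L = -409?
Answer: 27812/1211 ≈ 22.966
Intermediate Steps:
(1292/173)*(L/(-133)) = (1292/173)*(-409/(-133)) = (1292*(1/173))*(-409*(-1/133)) = (1292/173)*(409/133) = 27812/1211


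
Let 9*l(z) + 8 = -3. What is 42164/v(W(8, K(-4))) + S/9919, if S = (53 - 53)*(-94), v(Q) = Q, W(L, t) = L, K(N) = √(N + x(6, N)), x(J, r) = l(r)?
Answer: 10541/2 ≈ 5270.5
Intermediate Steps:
l(z) = -11/9 (l(z) = -8/9 + (⅑)*(-3) = -8/9 - ⅓ = -11/9)
x(J, r) = -11/9
K(N) = √(-11/9 + N) (K(N) = √(N - 11/9) = √(-11/9 + N))
S = 0 (S = 0*(-94) = 0)
42164/v(W(8, K(-4))) + S/9919 = 42164/8 + 0/9919 = 42164*(⅛) + 0*(1/9919) = 10541/2 + 0 = 10541/2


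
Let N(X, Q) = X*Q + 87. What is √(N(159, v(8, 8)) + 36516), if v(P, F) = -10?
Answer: √35013 ≈ 187.12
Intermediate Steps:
N(X, Q) = 87 + Q*X (N(X, Q) = Q*X + 87 = 87 + Q*X)
√(N(159, v(8, 8)) + 36516) = √((87 - 10*159) + 36516) = √((87 - 1590) + 36516) = √(-1503 + 36516) = √35013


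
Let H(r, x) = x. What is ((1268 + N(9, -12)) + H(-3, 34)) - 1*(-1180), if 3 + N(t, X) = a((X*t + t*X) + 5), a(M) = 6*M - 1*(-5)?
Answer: 1218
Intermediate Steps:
a(M) = 5 + 6*M (a(M) = 6*M + 5 = 5 + 6*M)
N(t, X) = 32 + 12*X*t (N(t, X) = -3 + (5 + 6*((X*t + t*X) + 5)) = -3 + (5 + 6*((X*t + X*t) + 5)) = -3 + (5 + 6*(2*X*t + 5)) = -3 + (5 + 6*(5 + 2*X*t)) = -3 + (5 + (30 + 12*X*t)) = -3 + (35 + 12*X*t) = 32 + 12*X*t)
((1268 + N(9, -12)) + H(-3, 34)) - 1*(-1180) = ((1268 + (32 + 12*(-12)*9)) + 34) - 1*(-1180) = ((1268 + (32 - 1296)) + 34) + 1180 = ((1268 - 1264) + 34) + 1180 = (4 + 34) + 1180 = 38 + 1180 = 1218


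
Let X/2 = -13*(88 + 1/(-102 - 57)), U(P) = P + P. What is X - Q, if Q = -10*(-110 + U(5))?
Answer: -522766/159 ≈ -3287.8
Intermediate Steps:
U(P) = 2*P
Q = 1000 (Q = -10*(-110 + 2*5) = -10*(-110 + 10) = -10*(-100) = 1000)
X = -363766/159 (X = 2*(-13*(88 + 1/(-102 - 57))) = 2*(-13*(88 + 1/(-159))) = 2*(-13*(88 - 1/159)) = 2*(-13*13991/159) = 2*(-181883/159) = -363766/159 ≈ -2287.8)
X - Q = -363766/159 - 1*1000 = -363766/159 - 1000 = -522766/159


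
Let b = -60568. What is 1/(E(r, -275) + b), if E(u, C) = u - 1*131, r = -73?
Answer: -1/60772 ≈ -1.6455e-5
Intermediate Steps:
E(u, C) = -131 + u (E(u, C) = u - 131 = -131 + u)
1/(E(r, -275) + b) = 1/((-131 - 73) - 60568) = 1/(-204 - 60568) = 1/(-60772) = -1/60772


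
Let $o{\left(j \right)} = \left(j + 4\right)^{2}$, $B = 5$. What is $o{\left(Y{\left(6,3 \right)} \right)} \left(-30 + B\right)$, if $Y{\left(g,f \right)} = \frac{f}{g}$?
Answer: $- \frac{2025}{4} \approx -506.25$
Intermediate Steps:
$o{\left(j \right)} = \left(4 + j\right)^{2}$
$o{\left(Y{\left(6,3 \right)} \right)} \left(-30 + B\right) = \left(4 + \frac{3}{6}\right)^{2} \left(-30 + 5\right) = \left(4 + 3 \cdot \frac{1}{6}\right)^{2} \left(-25\right) = \left(4 + \frac{1}{2}\right)^{2} \left(-25\right) = \left(\frac{9}{2}\right)^{2} \left(-25\right) = \frac{81}{4} \left(-25\right) = - \frac{2025}{4}$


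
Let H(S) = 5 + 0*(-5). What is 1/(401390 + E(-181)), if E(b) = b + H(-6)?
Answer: 1/401214 ≈ 2.4924e-6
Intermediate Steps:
H(S) = 5 (H(S) = 5 + 0 = 5)
E(b) = 5 + b (E(b) = b + 5 = 5 + b)
1/(401390 + E(-181)) = 1/(401390 + (5 - 181)) = 1/(401390 - 176) = 1/401214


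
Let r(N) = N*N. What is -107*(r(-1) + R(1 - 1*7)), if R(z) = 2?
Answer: -321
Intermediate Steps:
r(N) = N²
-107*(r(-1) + R(1 - 1*7)) = -107*((-1)² + 2) = -107*(1 + 2) = -107*3 = -321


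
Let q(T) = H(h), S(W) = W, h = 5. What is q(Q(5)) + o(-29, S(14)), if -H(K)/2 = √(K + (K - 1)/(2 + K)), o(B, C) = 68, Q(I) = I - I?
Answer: 68 - 2*√273/7 ≈ 63.279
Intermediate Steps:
Q(I) = 0
H(K) = -2*√(K + (-1 + K)/(2 + K)) (H(K) = -2*√(K + (K - 1)/(2 + K)) = -2*√(K + (-1 + K)/(2 + K)))
q(T) = -2*√273/7 (q(T) = -2*√(-1 + 5 + 5*(2 + 5))/√(2 + 5) = -2*√7*√(-1 + 5 + 5*7)/7 = -2*√7*√(-1 + 5 + 35)/7 = -2*√273/7)
q(Q(5)) + o(-29, S(14)) = -2*√273/7 + 68 = 68 - 2*√273/7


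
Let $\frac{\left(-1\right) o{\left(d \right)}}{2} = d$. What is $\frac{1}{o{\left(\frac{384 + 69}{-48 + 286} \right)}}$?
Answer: $- \frac{119}{453} \approx -0.26269$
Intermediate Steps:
$o{\left(d \right)} = - 2 d$
$\frac{1}{o{\left(\frac{384 + 69}{-48 + 286} \right)}} = \frac{1}{\left(-2\right) \frac{384 + 69}{-48 + 286}} = \frac{1}{\left(-2\right) \frac{453}{238}} = \frac{1}{- \frac{453}{119}} = - \frac{119}{453}$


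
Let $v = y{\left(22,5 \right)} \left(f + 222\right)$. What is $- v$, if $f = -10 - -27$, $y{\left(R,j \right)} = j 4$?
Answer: $-4780$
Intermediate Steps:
$y{\left(R,j \right)} = 4 j$
$f = 17$ ($f = -10 + 27 = 17$)
$v = 4780$ ($v = 4 \cdot 5 \left(17 + 222\right) = 20 \cdot 239 = 4780$)
$- v = \left(-1\right) 4780 = -4780$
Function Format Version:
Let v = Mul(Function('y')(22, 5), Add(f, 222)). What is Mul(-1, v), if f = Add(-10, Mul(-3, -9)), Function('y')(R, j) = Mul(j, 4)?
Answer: -4780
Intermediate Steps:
Function('y')(R, j) = Mul(4, j)
f = 17 (f = Add(-10, 27) = 17)
v = 4780 (v = Mul(Mul(4, 5), Add(17, 222)) = Mul(20, 239) = 4780)
Mul(-1, v) = Mul(-1, 4780) = -4780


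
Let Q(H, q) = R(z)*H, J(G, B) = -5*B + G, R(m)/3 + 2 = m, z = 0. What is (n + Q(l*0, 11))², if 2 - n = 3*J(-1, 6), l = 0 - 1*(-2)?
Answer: 9025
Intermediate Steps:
R(m) = -6 + 3*m
l = 2 (l = 0 + 2 = 2)
J(G, B) = G - 5*B
Q(H, q) = -6*H (Q(H, q) = (-6 + 3*0)*H = (-6 + 0)*H = -6*H)
n = 95 (n = 2 - 3*(-1 - 5*6) = 2 - 3*(-1 - 30) = 2 - 3*(-31) = 2 - 1*(-93) = 2 + 93 = 95)
(n + Q(l*0, 11))² = (95 - 12*0)² = (95 - 6*0)² = (95 + 0)² = 95² = 9025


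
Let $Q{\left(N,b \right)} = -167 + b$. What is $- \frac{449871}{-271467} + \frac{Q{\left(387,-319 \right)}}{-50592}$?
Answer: $\frac{41024743}{24613008} \approx 1.6668$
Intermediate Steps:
$- \frac{449871}{-271467} + \frac{Q{\left(387,-319 \right)}}{-50592} = - \frac{449871}{-271467} + \frac{-167 - 319}{-50592} = \left(-449871\right) \left(- \frac{1}{271467}\right) - - \frac{81}{8432} = \frac{149957}{90489} + \frac{81}{8432} = \frac{41024743}{24613008}$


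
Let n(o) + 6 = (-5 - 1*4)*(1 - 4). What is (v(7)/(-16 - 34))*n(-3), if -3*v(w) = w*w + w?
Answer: 196/25 ≈ 7.8400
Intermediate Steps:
v(w) = -w/3 - w**2/3 (v(w) = -(w*w + w)/3 = -(w**2 + w)/3 = -(w + w**2)/3 = -w/3 - w**2/3)
n(o) = 21 (n(o) = -6 + (-5 - 1*4)*(1 - 4) = -6 + (-5 - 4)*(-3) = -6 - 9*(-3) = -6 + 27 = 21)
(v(7)/(-16 - 34))*n(-3) = ((-1/3*7*(1 + 7))/(-16 - 34))*21 = ((-1/3*7*8)/(-50))*21 = -1/50*(-56/3)*21 = (28/75)*21 = 196/25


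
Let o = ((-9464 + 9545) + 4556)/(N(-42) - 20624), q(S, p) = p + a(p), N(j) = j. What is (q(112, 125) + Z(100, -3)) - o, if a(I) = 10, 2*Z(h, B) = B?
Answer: 1381774/10333 ≈ 133.72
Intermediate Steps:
Z(h, B) = B/2
q(S, p) = 10 + p (q(S, p) = p + 10 = 10 + p)
o = -4637/20666 (o = ((-9464 + 9545) + 4556)/(-42 - 20624) = (81 + 4556)/(-20666) = 4637*(-1/20666) = -4637/20666 ≈ -0.22438)
(q(112, 125) + Z(100, -3)) - o = ((10 + 125) + (½)*(-3)) - 1*(-4637/20666) = (135 - 3/2) + 4637/20666 = 267/2 + 4637/20666 = 1381774/10333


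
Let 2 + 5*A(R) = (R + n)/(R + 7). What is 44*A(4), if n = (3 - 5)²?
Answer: -56/5 ≈ -11.200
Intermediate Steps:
n = 4 (n = (-2)² = 4)
A(R) = -⅖ + (4 + R)/(5*(7 + R)) (A(R) = -⅖ + ((R + 4)/(R + 7))/5 = -⅖ + ((4 + R)/(7 + R))/5 = -⅖ + (4 + R)/(5*(7 + R)))
44*A(4) = 44*((-10 - 1*4)/(5*(7 + 4))) = 44*((⅕)*(-10 - 4)/11) = 44*((⅕)*(1/11)*(-14)) = 44*(-14/55) = -56/5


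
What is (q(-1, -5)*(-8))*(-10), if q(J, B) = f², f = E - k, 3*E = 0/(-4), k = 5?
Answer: 2000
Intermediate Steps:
E = 0 (E = (0/(-4))/3 = (0*(-¼))/3 = (⅓)*0 = 0)
f = -5 (f = 0 - 1*5 = 0 - 5 = -5)
q(J, B) = 25 (q(J, B) = (-5)² = 25)
(q(-1, -5)*(-8))*(-10) = (25*(-8))*(-10) = -200*(-10) = 2000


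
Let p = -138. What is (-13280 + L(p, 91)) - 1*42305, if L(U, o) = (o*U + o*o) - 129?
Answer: -59991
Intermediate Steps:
L(U, o) = -129 + o**2 + U*o (L(U, o) = (U*o + o**2) - 129 = (o**2 + U*o) - 129 = -129 + o**2 + U*o)
(-13280 + L(p, 91)) - 1*42305 = (-13280 + (-129 + 91**2 - 138*91)) - 1*42305 = (-13280 + (-129 + 8281 - 12558)) - 42305 = (-13280 - 4406) - 42305 = -17686 - 42305 = -59991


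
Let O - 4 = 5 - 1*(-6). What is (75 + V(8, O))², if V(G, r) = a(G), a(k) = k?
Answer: 6889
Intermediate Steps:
O = 15 (O = 4 + (5 - 1*(-6)) = 4 + (5 + 6) = 4 + 11 = 15)
V(G, r) = G
(75 + V(8, O))² = (75 + 8)² = 83² = 6889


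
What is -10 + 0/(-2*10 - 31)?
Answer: -10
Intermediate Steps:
-10 + 0/(-2*10 - 31) = -10 + 0/(-20 - 31) = -10 + 0/(-51) = -10 - 1/51*0 = -10 + 0 = -10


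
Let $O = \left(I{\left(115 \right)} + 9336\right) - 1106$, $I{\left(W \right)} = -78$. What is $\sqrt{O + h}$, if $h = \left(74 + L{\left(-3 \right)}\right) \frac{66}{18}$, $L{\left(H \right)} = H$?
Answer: $\frac{\sqrt{75711}}{3} \approx 91.719$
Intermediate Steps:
$h = \frac{781}{3}$ ($h = \left(74 - 3\right) \frac{66}{18} = 71 \cdot 66 \cdot \frac{1}{18} = 71 \cdot \frac{11}{3} = \frac{781}{3} \approx 260.33$)
$O = 8152$ ($O = \left(-78 + 9336\right) - 1106 = 9258 - 1106 = 8152$)
$\sqrt{O + h} = \sqrt{8152 + \frac{781}{3}} = \sqrt{\frac{25237}{3}} = \frac{\sqrt{75711}}{3}$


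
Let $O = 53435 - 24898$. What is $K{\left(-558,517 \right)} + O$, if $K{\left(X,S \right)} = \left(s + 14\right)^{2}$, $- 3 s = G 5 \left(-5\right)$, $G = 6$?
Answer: $32633$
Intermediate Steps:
$s = 50$ ($s = - \frac{6 \cdot 5 \left(-5\right)}{3} = - \frac{30 \left(-5\right)}{3} = \left(- \frac{1}{3}\right) \left(-150\right) = 50$)
$K{\left(X,S \right)} = 4096$ ($K{\left(X,S \right)} = \left(50 + 14\right)^{2} = 64^{2} = 4096$)
$O = 28537$ ($O = 53435 - 24898 = 28537$)
$K{\left(-558,517 \right)} + O = 4096 + 28537 = 32633$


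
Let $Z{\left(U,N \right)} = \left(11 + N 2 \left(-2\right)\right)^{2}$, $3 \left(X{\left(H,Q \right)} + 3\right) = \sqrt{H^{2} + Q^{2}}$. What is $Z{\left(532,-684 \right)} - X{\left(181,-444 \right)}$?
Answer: $7546012 - \frac{\sqrt{229897}}{3} \approx 7.5459 \cdot 10^{6}$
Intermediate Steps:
$X{\left(H,Q \right)} = -3 + \frac{\sqrt{H^{2} + Q^{2}}}{3}$
$Z{\left(U,N \right)} = \left(11 - 4 N\right)^{2}$ ($Z{\left(U,N \right)} = \left(11 + 2 N \left(-2\right)\right)^{2} = \left(11 - 4 N\right)^{2}$)
$Z{\left(532,-684 \right)} - X{\left(181,-444 \right)} = \left(-11 + 4 \left(-684\right)\right)^{2} - \left(-3 + \frac{\sqrt{181^{2} + \left(-444\right)^{2}}}{3}\right) = \left(-11 - 2736\right)^{2} - \left(-3 + \frac{\sqrt{32761 + 197136}}{3}\right) = \left(-2747\right)^{2} - \left(-3 + \frac{\sqrt{229897}}{3}\right) = 7546009 + \left(3 - \frac{\sqrt{229897}}{3}\right) = 7546012 - \frac{\sqrt{229897}}{3}$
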